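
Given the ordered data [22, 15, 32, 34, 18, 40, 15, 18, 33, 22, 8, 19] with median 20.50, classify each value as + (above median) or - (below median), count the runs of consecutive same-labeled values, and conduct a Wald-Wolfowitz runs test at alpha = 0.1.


Step 1: Compute median = 20.50; label A = above, B = below.
Labels in order: ABAABABBAABB  (n_A = 6, n_B = 6)
Step 2: Count runs R = 8.
Step 3: Under H0 (random ordering), E[R] = 2*n_A*n_B/(n_A+n_B) + 1 = 2*6*6/12 + 1 = 7.0000.
        Var[R] = 2*n_A*n_B*(2*n_A*n_B - n_A - n_B) / ((n_A+n_B)^2 * (n_A+n_B-1)) = 4320/1584 = 2.7273.
        SD[R] = 1.6514.
Step 4: Continuity-corrected z = (R - 0.5 - E[R]) / SD[R] = (8 - 0.5 - 7.0000) / 1.6514 = 0.3028.
Step 5: Two-sided p-value via normal approximation = 2*(1 - Phi(|z|)) = 0.762069.
Step 6: alpha = 0.1. fail to reject H0.

R = 8, z = 0.3028, p = 0.762069, fail to reject H0.


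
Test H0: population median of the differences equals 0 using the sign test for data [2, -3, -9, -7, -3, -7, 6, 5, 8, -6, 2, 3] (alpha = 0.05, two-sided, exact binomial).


Step 1: Discard zero differences. Original n = 12; n_eff = number of nonzero differences = 12.
Nonzero differences (with sign): +2, -3, -9, -7, -3, -7, +6, +5, +8, -6, +2, +3
Step 2: Count signs: positive = 6, negative = 6.
Step 3: Under H0: P(positive) = 0.5, so the number of positives S ~ Bin(12, 0.5).
Step 4: Two-sided exact p-value = sum of Bin(12,0.5) probabilities at or below the observed probability = 1.000000.
Step 5: alpha = 0.05. fail to reject H0.

n_eff = 12, pos = 6, neg = 6, p = 1.000000, fail to reject H0.


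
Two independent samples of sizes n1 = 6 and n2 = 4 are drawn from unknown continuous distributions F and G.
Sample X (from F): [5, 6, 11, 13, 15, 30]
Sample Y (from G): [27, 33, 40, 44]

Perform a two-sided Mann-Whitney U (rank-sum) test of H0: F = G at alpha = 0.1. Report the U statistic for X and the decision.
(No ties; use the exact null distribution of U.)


Step 1: Combine and sort all 10 observations; assign midranks.
sorted (value, group): (5,X), (6,X), (11,X), (13,X), (15,X), (27,Y), (30,X), (33,Y), (40,Y), (44,Y)
ranks: 5->1, 6->2, 11->3, 13->4, 15->5, 27->6, 30->7, 33->8, 40->9, 44->10
Step 2: Rank sum for X: R1 = 1 + 2 + 3 + 4 + 5 + 7 = 22.
Step 3: U_X = R1 - n1(n1+1)/2 = 22 - 6*7/2 = 22 - 21 = 1.
       U_Y = n1*n2 - U_X = 24 - 1 = 23.
Step 4: No ties, so the exact null distribution of U (based on enumerating the C(10,6) = 210 equally likely rank assignments) gives the two-sided p-value.
Step 5: p-value = 0.019048; compare to alpha = 0.1. reject H0.

U_X = 1, p = 0.019048, reject H0 at alpha = 0.1.


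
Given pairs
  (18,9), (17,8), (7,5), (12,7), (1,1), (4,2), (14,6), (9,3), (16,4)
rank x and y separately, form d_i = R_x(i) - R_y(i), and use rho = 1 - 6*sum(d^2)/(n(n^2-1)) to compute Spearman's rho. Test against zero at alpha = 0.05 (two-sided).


Step 1: Rank x and y separately (midranks; no ties here).
rank(x): 18->9, 17->8, 7->3, 12->5, 1->1, 4->2, 14->6, 9->4, 16->7
rank(y): 9->9, 8->8, 5->5, 7->7, 1->1, 2->2, 6->6, 3->3, 4->4
Step 2: d_i = R_x(i) - R_y(i); compute d_i^2.
  (9-9)^2=0, (8-8)^2=0, (3-5)^2=4, (5-7)^2=4, (1-1)^2=0, (2-2)^2=0, (6-6)^2=0, (4-3)^2=1, (7-4)^2=9
sum(d^2) = 18.
Step 3: rho = 1 - 6*18 / (9*(9^2 - 1)) = 1 - 108/720 = 0.850000.
Step 4: Under H0, t = rho * sqrt((n-2)/(1-rho^2)) = 4.2691 ~ t(7).
Step 5: Two-sided p-value from the t-distribution with 7 df = 0.003705.
Step 6: alpha = 0.05. reject H0.

rho = 0.8500, p = 0.003705, reject H0 at alpha = 0.05.


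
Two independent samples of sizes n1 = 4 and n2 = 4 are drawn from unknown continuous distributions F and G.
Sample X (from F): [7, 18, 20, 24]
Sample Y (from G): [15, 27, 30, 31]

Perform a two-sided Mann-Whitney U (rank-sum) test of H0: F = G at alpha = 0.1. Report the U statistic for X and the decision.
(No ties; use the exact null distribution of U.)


Step 1: Combine and sort all 8 observations; assign midranks.
sorted (value, group): (7,X), (15,Y), (18,X), (20,X), (24,X), (27,Y), (30,Y), (31,Y)
ranks: 7->1, 15->2, 18->3, 20->4, 24->5, 27->6, 30->7, 31->8
Step 2: Rank sum for X: R1 = 1 + 3 + 4 + 5 = 13.
Step 3: U_X = R1 - n1(n1+1)/2 = 13 - 4*5/2 = 13 - 10 = 3.
       U_Y = n1*n2 - U_X = 16 - 3 = 13.
Step 4: No ties, so the exact null distribution of U (based on enumerating the C(8,4) = 70 equally likely rank assignments) gives the two-sided p-value.
Step 5: p-value = 0.200000; compare to alpha = 0.1. fail to reject H0.

U_X = 3, p = 0.200000, fail to reject H0 at alpha = 0.1.


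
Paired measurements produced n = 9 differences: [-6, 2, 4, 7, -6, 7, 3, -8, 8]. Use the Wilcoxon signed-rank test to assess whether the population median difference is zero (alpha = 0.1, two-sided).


Step 1: Drop any zero differences (none here) and take |d_i|.
|d| = [6, 2, 4, 7, 6, 7, 3, 8, 8]
Step 2: Midrank |d_i| (ties get averaged ranks).
ranks: |6|->4.5, |2|->1, |4|->3, |7|->6.5, |6|->4.5, |7|->6.5, |3|->2, |8|->8.5, |8|->8.5
Step 3: Attach original signs; sum ranks with positive sign and with negative sign.
W+ = 1 + 3 + 6.5 + 6.5 + 2 + 8.5 = 27.5
W- = 4.5 + 4.5 + 8.5 = 17.5
(Check: W+ + W- = 45 should equal n(n+1)/2 = 45.)
Step 4: Test statistic W = min(W+, W-) = 17.5.
Step 5: Ties in |d|, so use the tie-corrected normal approximation.
        E[W] = n(n+1)/4 = 9*10/4 = 22.5.
        Tie groups: |d|=6 (t=2), |d|=7 (t=2), |d|=8 (t=2); sum(t^3 - t) = 18.
        Var[W] = n(n+1)(2n+1)/24 - sum(t^3-t)/48 = 1710/24 - 18/48 = 70.875.
        z = (W - E[W]) / sqrt(Var[W]) = (17.5 - 22.5) / 8.4187 = -0.5939.
        Two-sided p = 2*Phi(z) = 0.552570.
Step 6: alpha = 0.1. fail to reject H0.

W+ = 27.5, W- = 17.5, W = min = 17.5, p = 0.552570, fail to reject H0.


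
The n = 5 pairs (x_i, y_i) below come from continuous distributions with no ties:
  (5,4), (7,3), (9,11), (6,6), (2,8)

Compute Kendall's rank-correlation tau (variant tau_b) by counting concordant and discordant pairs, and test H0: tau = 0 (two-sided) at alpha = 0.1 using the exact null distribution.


Step 1: Enumerate the 10 unordered pairs (i,j) with i<j and classify each by sign(x_j-x_i) * sign(y_j-y_i).
  (1,2):dx=+2,dy=-1->D; (1,3):dx=+4,dy=+7->C; (1,4):dx=+1,dy=+2->C; (1,5):dx=-3,dy=+4->D
  (2,3):dx=+2,dy=+8->C; (2,4):dx=-1,dy=+3->D; (2,5):dx=-5,dy=+5->D; (3,4):dx=-3,dy=-5->C
  (3,5):dx=-7,dy=-3->C; (4,5):dx=-4,dy=+2->D
Step 2: C = 5, D = 5, total pairs = 10.
Step 3: tau = (C - D)/(n(n-1)/2) = (5 - 5)/10 = 0.000000.
Step 4: Exact two-sided p-value (enumerate n! = 120 permutations of y under H0): p = 1.000000.
Step 5: alpha = 0.1. fail to reject H0.

tau_b = 0.0000 (C=5, D=5), p = 1.000000, fail to reject H0.


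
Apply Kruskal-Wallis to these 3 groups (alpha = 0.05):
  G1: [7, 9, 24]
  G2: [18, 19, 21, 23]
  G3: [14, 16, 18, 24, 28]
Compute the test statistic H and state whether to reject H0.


Step 1: Combine all N = 12 observations and assign midranks.
sorted (value, group, rank): (7,G1,1), (9,G1,2), (14,G3,3), (16,G3,4), (18,G2,5.5), (18,G3,5.5), (19,G2,7), (21,G2,8), (23,G2,9), (24,G1,10.5), (24,G3,10.5), (28,G3,12)
Step 2: Sum ranks within each group.
R_1 = 13.5 (n_1 = 3)
R_2 = 29.5 (n_2 = 4)
R_3 = 35 (n_3 = 5)
Step 3: H = 12/(N(N+1)) * sum(R_i^2/n_i) - 3(N+1)
     = 12/(12*13) * (13.5^2/3 + 29.5^2/4 + 35^2/5) - 3*13
     = 0.076923 * 523.312 - 39
     = 1.254808.
Step 4: Ties present; correction factor C = 1 - 12/(12^3 - 12) = 0.993007. Corrected H = 1.254808 / 0.993007 = 1.263644.
Step 5: Under H0, H ~ chi^2(2); p-value = 0.531622.
Step 6: alpha = 0.05. fail to reject H0.

H = 1.2636, df = 2, p = 0.531622, fail to reject H0.


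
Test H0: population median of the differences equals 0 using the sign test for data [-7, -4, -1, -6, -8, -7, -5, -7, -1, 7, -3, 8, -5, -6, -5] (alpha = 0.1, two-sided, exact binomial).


Step 1: Discard zero differences. Original n = 15; n_eff = number of nonzero differences = 15.
Nonzero differences (with sign): -7, -4, -1, -6, -8, -7, -5, -7, -1, +7, -3, +8, -5, -6, -5
Step 2: Count signs: positive = 2, negative = 13.
Step 3: Under H0: P(positive) = 0.5, so the number of positives S ~ Bin(15, 0.5).
Step 4: Two-sided exact p-value = sum of Bin(15,0.5) probabilities at or below the observed probability = 0.007385.
Step 5: alpha = 0.1. reject H0.

n_eff = 15, pos = 2, neg = 13, p = 0.007385, reject H0.


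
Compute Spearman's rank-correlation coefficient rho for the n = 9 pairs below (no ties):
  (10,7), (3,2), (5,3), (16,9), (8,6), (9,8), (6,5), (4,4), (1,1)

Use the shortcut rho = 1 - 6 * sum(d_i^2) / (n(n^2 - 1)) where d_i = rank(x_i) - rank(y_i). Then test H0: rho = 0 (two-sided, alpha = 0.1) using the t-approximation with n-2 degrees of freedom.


Step 1: Rank x and y separately (midranks; no ties here).
rank(x): 10->8, 3->2, 5->4, 16->9, 8->6, 9->7, 6->5, 4->3, 1->1
rank(y): 7->7, 2->2, 3->3, 9->9, 6->6, 8->8, 5->5, 4->4, 1->1
Step 2: d_i = R_x(i) - R_y(i); compute d_i^2.
  (8-7)^2=1, (2-2)^2=0, (4-3)^2=1, (9-9)^2=0, (6-6)^2=0, (7-8)^2=1, (5-5)^2=0, (3-4)^2=1, (1-1)^2=0
sum(d^2) = 4.
Step 3: rho = 1 - 6*4 / (9*(9^2 - 1)) = 1 - 24/720 = 0.966667.
Step 4: Under H0, t = rho * sqrt((n-2)/(1-rho^2)) = 9.9890 ~ t(7).
Step 5: Two-sided p-value from the t-distribution with 7 df = 0.000022.
Step 6: alpha = 0.1. reject H0.

rho = 0.9667, p = 0.000022, reject H0 at alpha = 0.1.


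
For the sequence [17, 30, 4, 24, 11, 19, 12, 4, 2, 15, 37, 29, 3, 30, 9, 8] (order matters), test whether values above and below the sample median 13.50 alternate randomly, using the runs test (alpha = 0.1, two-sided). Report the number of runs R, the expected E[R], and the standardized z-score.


Step 1: Compute median = 13.50; label A = above, B = below.
Labels in order: AABABABBBAAABABB  (n_A = 8, n_B = 8)
Step 2: Count runs R = 10.
Step 3: Under H0 (random ordering), E[R] = 2*n_A*n_B/(n_A+n_B) + 1 = 2*8*8/16 + 1 = 9.0000.
        Var[R] = 2*n_A*n_B*(2*n_A*n_B - n_A - n_B) / ((n_A+n_B)^2 * (n_A+n_B-1)) = 14336/3840 = 3.7333.
        SD[R] = 1.9322.
Step 4: Continuity-corrected z = (R - 0.5 - E[R]) / SD[R] = (10 - 0.5 - 9.0000) / 1.9322 = 0.2588.
Step 5: Two-sided p-value via normal approximation = 2*(1 - Phi(|z|)) = 0.795809.
Step 6: alpha = 0.1. fail to reject H0.

R = 10, z = 0.2588, p = 0.795809, fail to reject H0.


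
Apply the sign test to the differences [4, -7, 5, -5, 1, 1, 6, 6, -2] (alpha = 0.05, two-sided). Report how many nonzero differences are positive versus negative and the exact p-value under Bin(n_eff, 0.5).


Step 1: Discard zero differences. Original n = 9; n_eff = number of nonzero differences = 9.
Nonzero differences (with sign): +4, -7, +5, -5, +1, +1, +6, +6, -2
Step 2: Count signs: positive = 6, negative = 3.
Step 3: Under H0: P(positive) = 0.5, so the number of positives S ~ Bin(9, 0.5).
Step 4: Two-sided exact p-value = sum of Bin(9,0.5) probabilities at or below the observed probability = 0.507812.
Step 5: alpha = 0.05. fail to reject H0.

n_eff = 9, pos = 6, neg = 3, p = 0.507812, fail to reject H0.


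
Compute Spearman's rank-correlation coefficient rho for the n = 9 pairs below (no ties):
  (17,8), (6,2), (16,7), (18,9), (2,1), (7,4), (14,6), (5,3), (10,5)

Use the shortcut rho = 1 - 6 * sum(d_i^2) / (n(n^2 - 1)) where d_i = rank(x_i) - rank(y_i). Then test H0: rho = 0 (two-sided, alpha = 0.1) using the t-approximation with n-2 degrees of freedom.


Step 1: Rank x and y separately (midranks; no ties here).
rank(x): 17->8, 6->3, 16->7, 18->9, 2->1, 7->4, 14->6, 5->2, 10->5
rank(y): 8->8, 2->2, 7->7, 9->9, 1->1, 4->4, 6->6, 3->3, 5->5
Step 2: d_i = R_x(i) - R_y(i); compute d_i^2.
  (8-8)^2=0, (3-2)^2=1, (7-7)^2=0, (9-9)^2=0, (1-1)^2=0, (4-4)^2=0, (6-6)^2=0, (2-3)^2=1, (5-5)^2=0
sum(d^2) = 2.
Step 3: rho = 1 - 6*2 / (9*(9^2 - 1)) = 1 - 12/720 = 0.983333.
Step 4: Under H0, t = rho * sqrt((n-2)/(1-rho^2)) = 14.3096 ~ t(7).
Step 5: Two-sided p-value from the t-distribution with 7 df = 0.000002.
Step 6: alpha = 0.1. reject H0.

rho = 0.9833, p = 0.000002, reject H0 at alpha = 0.1.


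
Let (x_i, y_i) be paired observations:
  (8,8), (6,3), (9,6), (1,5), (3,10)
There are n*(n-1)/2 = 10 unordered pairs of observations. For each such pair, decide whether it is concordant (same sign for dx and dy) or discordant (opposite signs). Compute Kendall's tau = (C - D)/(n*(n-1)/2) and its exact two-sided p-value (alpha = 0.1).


Step 1: Enumerate the 10 unordered pairs (i,j) with i<j and classify each by sign(x_j-x_i) * sign(y_j-y_i).
  (1,2):dx=-2,dy=-5->C; (1,3):dx=+1,dy=-2->D; (1,4):dx=-7,dy=-3->C; (1,5):dx=-5,dy=+2->D
  (2,3):dx=+3,dy=+3->C; (2,4):dx=-5,dy=+2->D; (2,5):dx=-3,dy=+7->D; (3,4):dx=-8,dy=-1->C
  (3,5):dx=-6,dy=+4->D; (4,5):dx=+2,dy=+5->C
Step 2: C = 5, D = 5, total pairs = 10.
Step 3: tau = (C - D)/(n(n-1)/2) = (5 - 5)/10 = 0.000000.
Step 4: Exact two-sided p-value (enumerate n! = 120 permutations of y under H0): p = 1.000000.
Step 5: alpha = 0.1. fail to reject H0.

tau_b = 0.0000 (C=5, D=5), p = 1.000000, fail to reject H0.


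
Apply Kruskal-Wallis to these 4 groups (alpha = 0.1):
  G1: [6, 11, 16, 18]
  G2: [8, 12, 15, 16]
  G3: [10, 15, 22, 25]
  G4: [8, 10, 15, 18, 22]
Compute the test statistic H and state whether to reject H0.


Step 1: Combine all N = 17 observations and assign midranks.
sorted (value, group, rank): (6,G1,1), (8,G2,2.5), (8,G4,2.5), (10,G3,4.5), (10,G4,4.5), (11,G1,6), (12,G2,7), (15,G2,9), (15,G3,9), (15,G4,9), (16,G1,11.5), (16,G2,11.5), (18,G1,13.5), (18,G4,13.5), (22,G3,15.5), (22,G4,15.5), (25,G3,17)
Step 2: Sum ranks within each group.
R_1 = 32 (n_1 = 4)
R_2 = 30 (n_2 = 4)
R_3 = 46 (n_3 = 4)
R_4 = 45 (n_4 = 5)
Step 3: H = 12/(N(N+1)) * sum(R_i^2/n_i) - 3(N+1)
     = 12/(17*18) * (32^2/4 + 30^2/4 + 46^2/4 + 45^2/5) - 3*18
     = 0.039216 * 1415 - 54
     = 1.490196.
Step 4: Ties present; correction factor C = 1 - 54/(17^3 - 17) = 0.988971. Corrected H = 1.490196 / 0.988971 = 1.506815.
Step 5: Under H0, H ~ chi^2(3); p-value = 0.680698.
Step 6: alpha = 0.1. fail to reject H0.

H = 1.5068, df = 3, p = 0.680698, fail to reject H0.


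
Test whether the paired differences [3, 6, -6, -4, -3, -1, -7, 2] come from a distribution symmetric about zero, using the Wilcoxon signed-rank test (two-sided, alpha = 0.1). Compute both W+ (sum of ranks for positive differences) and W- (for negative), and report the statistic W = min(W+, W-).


Step 1: Drop any zero differences (none here) and take |d_i|.
|d| = [3, 6, 6, 4, 3, 1, 7, 2]
Step 2: Midrank |d_i| (ties get averaged ranks).
ranks: |3|->3.5, |6|->6.5, |6|->6.5, |4|->5, |3|->3.5, |1|->1, |7|->8, |2|->2
Step 3: Attach original signs; sum ranks with positive sign and with negative sign.
W+ = 3.5 + 6.5 + 2 = 12
W- = 6.5 + 5 + 3.5 + 1 + 8 = 24
(Check: W+ + W- = 36 should equal n(n+1)/2 = 36.)
Step 4: Test statistic W = min(W+, W-) = 12.
Step 5: Ties in |d|, so use the tie-corrected normal approximation.
        E[W] = n(n+1)/4 = 8*9/4 = 18.
        Tie groups: |d|=3 (t=2), |d|=6 (t=2); sum(t^3 - t) = 12.
        Var[W] = n(n+1)(2n+1)/24 - sum(t^3-t)/48 = 1224/24 - 12/48 = 50.75.
        z = (W - E[W]) / sqrt(Var[W]) = (12 - 18) / 7.1239 = -0.8422.
        Two-sided p = 2*Phi(z) = 0.399656.
Step 6: alpha = 0.1. fail to reject H0.

W+ = 12, W- = 24, W = min = 12, p = 0.399656, fail to reject H0.


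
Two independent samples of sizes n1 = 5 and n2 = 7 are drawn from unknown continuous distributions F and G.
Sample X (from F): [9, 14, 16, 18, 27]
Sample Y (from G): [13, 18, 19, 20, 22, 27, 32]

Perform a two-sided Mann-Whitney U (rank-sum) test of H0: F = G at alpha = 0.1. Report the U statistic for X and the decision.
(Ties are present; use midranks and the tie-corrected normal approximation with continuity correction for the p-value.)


Step 1: Combine and sort all 12 observations; assign midranks.
sorted (value, group): (9,X), (13,Y), (14,X), (16,X), (18,X), (18,Y), (19,Y), (20,Y), (22,Y), (27,X), (27,Y), (32,Y)
ranks: 9->1, 13->2, 14->3, 16->4, 18->5.5, 18->5.5, 19->7, 20->8, 22->9, 27->10.5, 27->10.5, 32->12
Step 2: Rank sum for X: R1 = 1 + 3 + 4 + 5.5 + 10.5 = 24.
Step 3: U_X = R1 - n1(n1+1)/2 = 24 - 5*6/2 = 24 - 15 = 9.
       U_Y = n1*n2 - U_X = 35 - 9 = 26.
Step 4: Ties are present, so use the tie-corrected normal approximation (with continuity correction) for the p-value.
Step 5: p-value = 0.192314; compare to alpha = 0.1. fail to reject H0.

U_X = 9, p = 0.192314, fail to reject H0 at alpha = 0.1.


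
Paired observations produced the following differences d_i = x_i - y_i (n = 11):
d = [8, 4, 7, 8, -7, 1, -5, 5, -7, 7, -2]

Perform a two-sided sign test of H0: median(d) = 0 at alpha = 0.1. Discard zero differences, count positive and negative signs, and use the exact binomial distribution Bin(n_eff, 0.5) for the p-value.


Step 1: Discard zero differences. Original n = 11; n_eff = number of nonzero differences = 11.
Nonzero differences (with sign): +8, +4, +7, +8, -7, +1, -5, +5, -7, +7, -2
Step 2: Count signs: positive = 7, negative = 4.
Step 3: Under H0: P(positive) = 0.5, so the number of positives S ~ Bin(11, 0.5).
Step 4: Two-sided exact p-value = sum of Bin(11,0.5) probabilities at or below the observed probability = 0.548828.
Step 5: alpha = 0.1. fail to reject H0.

n_eff = 11, pos = 7, neg = 4, p = 0.548828, fail to reject H0.


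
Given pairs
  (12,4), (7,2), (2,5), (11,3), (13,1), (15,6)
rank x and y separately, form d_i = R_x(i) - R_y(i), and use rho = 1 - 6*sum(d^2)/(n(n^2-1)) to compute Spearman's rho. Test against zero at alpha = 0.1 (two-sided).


Step 1: Rank x and y separately (midranks; no ties here).
rank(x): 12->4, 7->2, 2->1, 11->3, 13->5, 15->6
rank(y): 4->4, 2->2, 5->5, 3->3, 1->1, 6->6
Step 2: d_i = R_x(i) - R_y(i); compute d_i^2.
  (4-4)^2=0, (2-2)^2=0, (1-5)^2=16, (3-3)^2=0, (5-1)^2=16, (6-6)^2=0
sum(d^2) = 32.
Step 3: rho = 1 - 6*32 / (6*(6^2 - 1)) = 1 - 192/210 = 0.085714.
Step 4: Under H0, t = rho * sqrt((n-2)/(1-rho^2)) = 0.1721 ~ t(4).
Step 5: Two-sided p-value from the t-distribution with 4 df = 0.871743.
Step 6: alpha = 0.1. fail to reject H0.

rho = 0.0857, p = 0.871743, fail to reject H0 at alpha = 0.1.


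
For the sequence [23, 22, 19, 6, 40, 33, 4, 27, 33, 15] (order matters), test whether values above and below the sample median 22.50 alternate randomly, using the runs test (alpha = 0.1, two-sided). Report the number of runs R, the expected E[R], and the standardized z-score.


Step 1: Compute median = 22.50; label A = above, B = below.
Labels in order: ABBBAABAAB  (n_A = 5, n_B = 5)
Step 2: Count runs R = 6.
Step 3: Under H0 (random ordering), E[R] = 2*n_A*n_B/(n_A+n_B) + 1 = 2*5*5/10 + 1 = 6.0000.
        Var[R] = 2*n_A*n_B*(2*n_A*n_B - n_A - n_B) / ((n_A+n_B)^2 * (n_A+n_B-1)) = 2000/900 = 2.2222.
        SD[R] = 1.4907.
Step 4: R = E[R], so z = 0 with no continuity correction.
Step 5: Two-sided p-value via normal approximation = 2*(1 - Phi(|z|)) = 1.000000.
Step 6: alpha = 0.1. fail to reject H0.

R = 6, z = 0.0000, p = 1.000000, fail to reject H0.


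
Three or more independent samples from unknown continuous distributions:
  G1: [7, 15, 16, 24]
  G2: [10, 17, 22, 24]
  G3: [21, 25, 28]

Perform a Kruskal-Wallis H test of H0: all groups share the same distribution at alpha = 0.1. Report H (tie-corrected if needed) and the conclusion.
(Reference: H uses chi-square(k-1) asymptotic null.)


Step 1: Combine all N = 11 observations and assign midranks.
sorted (value, group, rank): (7,G1,1), (10,G2,2), (15,G1,3), (16,G1,4), (17,G2,5), (21,G3,6), (22,G2,7), (24,G1,8.5), (24,G2,8.5), (25,G3,10), (28,G3,11)
Step 2: Sum ranks within each group.
R_1 = 16.5 (n_1 = 4)
R_2 = 22.5 (n_2 = 4)
R_3 = 27 (n_3 = 3)
Step 3: H = 12/(N(N+1)) * sum(R_i^2/n_i) - 3(N+1)
     = 12/(11*12) * (16.5^2/4 + 22.5^2/4 + 27^2/3) - 3*12
     = 0.090909 * 437.625 - 36
     = 3.784091.
Step 4: Ties present; correction factor C = 1 - 6/(11^3 - 11) = 0.995455. Corrected H = 3.784091 / 0.995455 = 3.801370.
Step 5: Under H0, H ~ chi^2(2); p-value = 0.149466.
Step 6: alpha = 0.1. fail to reject H0.

H = 3.8014, df = 2, p = 0.149466, fail to reject H0.


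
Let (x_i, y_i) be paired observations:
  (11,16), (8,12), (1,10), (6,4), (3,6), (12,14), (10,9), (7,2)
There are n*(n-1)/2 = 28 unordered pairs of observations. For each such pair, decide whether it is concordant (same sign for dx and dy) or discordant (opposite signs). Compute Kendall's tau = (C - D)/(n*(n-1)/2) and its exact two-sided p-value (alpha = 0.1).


Step 1: Enumerate the 28 unordered pairs (i,j) with i<j and classify each by sign(x_j-x_i) * sign(y_j-y_i).
  (1,2):dx=-3,dy=-4->C; (1,3):dx=-10,dy=-6->C; (1,4):dx=-5,dy=-12->C; (1,5):dx=-8,dy=-10->C
  (1,6):dx=+1,dy=-2->D; (1,7):dx=-1,dy=-7->C; (1,8):dx=-4,dy=-14->C; (2,3):dx=-7,dy=-2->C
  (2,4):dx=-2,dy=-8->C; (2,5):dx=-5,dy=-6->C; (2,6):dx=+4,dy=+2->C; (2,7):dx=+2,dy=-3->D
  (2,8):dx=-1,dy=-10->C; (3,4):dx=+5,dy=-6->D; (3,5):dx=+2,dy=-4->D; (3,6):dx=+11,dy=+4->C
  (3,7):dx=+9,dy=-1->D; (3,8):dx=+6,dy=-8->D; (4,5):dx=-3,dy=+2->D; (4,6):dx=+6,dy=+10->C
  (4,7):dx=+4,dy=+5->C; (4,8):dx=+1,dy=-2->D; (5,6):dx=+9,dy=+8->C; (5,7):dx=+7,dy=+3->C
  (5,8):dx=+4,dy=-4->D; (6,7):dx=-2,dy=-5->C; (6,8):dx=-5,dy=-12->C; (7,8):dx=-3,dy=-7->C
Step 2: C = 19, D = 9, total pairs = 28.
Step 3: tau = (C - D)/(n(n-1)/2) = (19 - 9)/28 = 0.357143.
Step 4: Exact two-sided p-value (enumerate n! = 40320 permutations of y under H0): p = 0.275099.
Step 5: alpha = 0.1. fail to reject H0.

tau_b = 0.3571 (C=19, D=9), p = 0.275099, fail to reject H0.


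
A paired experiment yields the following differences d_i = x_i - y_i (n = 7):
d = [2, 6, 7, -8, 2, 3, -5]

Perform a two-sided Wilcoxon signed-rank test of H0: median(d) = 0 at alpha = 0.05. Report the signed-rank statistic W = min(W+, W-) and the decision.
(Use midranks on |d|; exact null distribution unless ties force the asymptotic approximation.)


Step 1: Drop any zero differences (none here) and take |d_i|.
|d| = [2, 6, 7, 8, 2, 3, 5]
Step 2: Midrank |d_i| (ties get averaged ranks).
ranks: |2|->1.5, |6|->5, |7|->6, |8|->7, |2|->1.5, |3|->3, |5|->4
Step 3: Attach original signs; sum ranks with positive sign and with negative sign.
W+ = 1.5 + 5 + 6 + 1.5 + 3 = 17
W- = 7 + 4 = 11
(Check: W+ + W- = 28 should equal n(n+1)/2 = 28.)
Step 4: Test statistic W = min(W+, W-) = 11.
Step 5: Ties in |d|, so use the tie-corrected normal approximation.
        E[W] = n(n+1)/4 = 7*8/4 = 14.
        Tie groups: |d|=2 (t=2); sum(t^3 - t) = 6.
        Var[W] = n(n+1)(2n+1)/24 - sum(t^3-t)/48 = 840/24 - 6/48 = 34.875.
        z = (W - E[W]) / sqrt(Var[W]) = (11 - 14) / 5.9055 = -0.5080.
        Two-sided p = 2*Phi(z) = 0.611453.
Step 6: alpha = 0.05. fail to reject H0.

W+ = 17, W- = 11, W = min = 11, p = 0.611453, fail to reject H0.


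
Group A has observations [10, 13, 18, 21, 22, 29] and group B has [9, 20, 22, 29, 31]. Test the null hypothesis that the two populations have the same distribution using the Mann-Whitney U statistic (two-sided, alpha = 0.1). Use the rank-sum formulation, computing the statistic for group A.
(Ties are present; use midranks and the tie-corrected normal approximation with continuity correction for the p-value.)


Step 1: Combine and sort all 11 observations; assign midranks.
sorted (value, group): (9,Y), (10,X), (13,X), (18,X), (20,Y), (21,X), (22,X), (22,Y), (29,X), (29,Y), (31,Y)
ranks: 9->1, 10->2, 13->3, 18->4, 20->5, 21->6, 22->7.5, 22->7.5, 29->9.5, 29->9.5, 31->11
Step 2: Rank sum for X: R1 = 2 + 3 + 4 + 6 + 7.5 + 9.5 = 32.
Step 3: U_X = R1 - n1(n1+1)/2 = 32 - 6*7/2 = 32 - 21 = 11.
       U_Y = n1*n2 - U_X = 30 - 11 = 19.
Step 4: Ties are present, so use the tie-corrected normal approximation (with continuity correction) for the p-value.
Step 5: p-value = 0.520916; compare to alpha = 0.1. fail to reject H0.

U_X = 11, p = 0.520916, fail to reject H0 at alpha = 0.1.


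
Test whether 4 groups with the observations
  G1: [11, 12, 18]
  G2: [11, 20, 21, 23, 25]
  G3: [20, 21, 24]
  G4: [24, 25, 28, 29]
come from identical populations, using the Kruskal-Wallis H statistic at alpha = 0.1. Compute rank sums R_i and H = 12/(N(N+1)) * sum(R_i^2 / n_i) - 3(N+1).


Step 1: Combine all N = 15 observations and assign midranks.
sorted (value, group, rank): (11,G1,1.5), (11,G2,1.5), (12,G1,3), (18,G1,4), (20,G2,5.5), (20,G3,5.5), (21,G2,7.5), (21,G3,7.5), (23,G2,9), (24,G3,10.5), (24,G4,10.5), (25,G2,12.5), (25,G4,12.5), (28,G4,14), (29,G4,15)
Step 2: Sum ranks within each group.
R_1 = 8.5 (n_1 = 3)
R_2 = 36 (n_2 = 5)
R_3 = 23.5 (n_3 = 3)
R_4 = 52 (n_4 = 4)
Step 3: H = 12/(N(N+1)) * sum(R_i^2/n_i) - 3(N+1)
     = 12/(15*16) * (8.5^2/3 + 36^2/5 + 23.5^2/3 + 52^2/4) - 3*16
     = 0.050000 * 1143.37 - 48
     = 9.168333.
Step 4: Ties present; correction factor C = 1 - 30/(15^3 - 15) = 0.991071. Corrected H = 9.168333 / 0.991071 = 9.250931.
Step 5: Under H0, H ~ chi^2(3); p-value = 0.026134.
Step 6: alpha = 0.1. reject H0.

H = 9.2509, df = 3, p = 0.026134, reject H0.


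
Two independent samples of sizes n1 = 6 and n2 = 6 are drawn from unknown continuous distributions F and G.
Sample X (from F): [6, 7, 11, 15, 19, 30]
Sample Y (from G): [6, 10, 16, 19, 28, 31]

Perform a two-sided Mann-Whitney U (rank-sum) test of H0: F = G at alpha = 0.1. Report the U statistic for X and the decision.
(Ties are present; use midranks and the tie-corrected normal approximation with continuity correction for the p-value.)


Step 1: Combine and sort all 12 observations; assign midranks.
sorted (value, group): (6,X), (6,Y), (7,X), (10,Y), (11,X), (15,X), (16,Y), (19,X), (19,Y), (28,Y), (30,X), (31,Y)
ranks: 6->1.5, 6->1.5, 7->3, 10->4, 11->5, 15->6, 16->7, 19->8.5, 19->8.5, 28->10, 30->11, 31->12
Step 2: Rank sum for X: R1 = 1.5 + 3 + 5 + 6 + 8.5 + 11 = 35.
Step 3: U_X = R1 - n1(n1+1)/2 = 35 - 6*7/2 = 35 - 21 = 14.
       U_Y = n1*n2 - U_X = 36 - 14 = 22.
Step 4: Ties are present, so use the tie-corrected normal approximation (with continuity correction) for the p-value.
Step 5: p-value = 0.573831; compare to alpha = 0.1. fail to reject H0.

U_X = 14, p = 0.573831, fail to reject H0 at alpha = 0.1.


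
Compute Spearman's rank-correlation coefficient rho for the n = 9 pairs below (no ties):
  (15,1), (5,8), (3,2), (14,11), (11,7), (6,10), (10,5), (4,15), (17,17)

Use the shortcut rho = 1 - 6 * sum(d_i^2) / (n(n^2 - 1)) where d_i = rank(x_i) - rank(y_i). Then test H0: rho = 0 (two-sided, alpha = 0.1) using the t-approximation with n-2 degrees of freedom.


Step 1: Rank x and y separately (midranks; no ties here).
rank(x): 15->8, 5->3, 3->1, 14->7, 11->6, 6->4, 10->5, 4->2, 17->9
rank(y): 1->1, 8->5, 2->2, 11->7, 7->4, 10->6, 5->3, 15->8, 17->9
Step 2: d_i = R_x(i) - R_y(i); compute d_i^2.
  (8-1)^2=49, (3-5)^2=4, (1-2)^2=1, (7-7)^2=0, (6-4)^2=4, (4-6)^2=4, (5-3)^2=4, (2-8)^2=36, (9-9)^2=0
sum(d^2) = 102.
Step 3: rho = 1 - 6*102 / (9*(9^2 - 1)) = 1 - 612/720 = 0.150000.
Step 4: Under H0, t = rho * sqrt((n-2)/(1-rho^2)) = 0.4014 ~ t(7).
Step 5: Two-sided p-value from the t-distribution with 7 df = 0.700094.
Step 6: alpha = 0.1. fail to reject H0.

rho = 0.1500, p = 0.700094, fail to reject H0 at alpha = 0.1.


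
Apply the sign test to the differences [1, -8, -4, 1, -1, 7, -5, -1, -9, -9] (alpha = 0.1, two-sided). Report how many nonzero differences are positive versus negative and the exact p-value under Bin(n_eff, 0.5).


Step 1: Discard zero differences. Original n = 10; n_eff = number of nonzero differences = 10.
Nonzero differences (with sign): +1, -8, -4, +1, -1, +7, -5, -1, -9, -9
Step 2: Count signs: positive = 3, negative = 7.
Step 3: Under H0: P(positive) = 0.5, so the number of positives S ~ Bin(10, 0.5).
Step 4: Two-sided exact p-value = sum of Bin(10,0.5) probabilities at or below the observed probability = 0.343750.
Step 5: alpha = 0.1. fail to reject H0.

n_eff = 10, pos = 3, neg = 7, p = 0.343750, fail to reject H0.


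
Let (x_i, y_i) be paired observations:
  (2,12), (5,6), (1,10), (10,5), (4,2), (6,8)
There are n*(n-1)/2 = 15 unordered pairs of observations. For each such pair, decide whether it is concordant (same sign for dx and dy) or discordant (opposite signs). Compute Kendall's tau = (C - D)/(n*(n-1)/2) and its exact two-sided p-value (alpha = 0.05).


Step 1: Enumerate the 15 unordered pairs (i,j) with i<j and classify each by sign(x_j-x_i) * sign(y_j-y_i).
  (1,2):dx=+3,dy=-6->D; (1,3):dx=-1,dy=-2->C; (1,4):dx=+8,dy=-7->D; (1,5):dx=+2,dy=-10->D
  (1,6):dx=+4,dy=-4->D; (2,3):dx=-4,dy=+4->D; (2,4):dx=+5,dy=-1->D; (2,5):dx=-1,dy=-4->C
  (2,6):dx=+1,dy=+2->C; (3,4):dx=+9,dy=-5->D; (3,5):dx=+3,dy=-8->D; (3,6):dx=+5,dy=-2->D
  (4,5):dx=-6,dy=-3->C; (4,6):dx=-4,dy=+3->D; (5,6):dx=+2,dy=+6->C
Step 2: C = 5, D = 10, total pairs = 15.
Step 3: tau = (C - D)/(n(n-1)/2) = (5 - 10)/15 = -0.333333.
Step 4: Exact two-sided p-value (enumerate n! = 720 permutations of y under H0): p = 0.469444.
Step 5: alpha = 0.05. fail to reject H0.

tau_b = -0.3333 (C=5, D=10), p = 0.469444, fail to reject H0.


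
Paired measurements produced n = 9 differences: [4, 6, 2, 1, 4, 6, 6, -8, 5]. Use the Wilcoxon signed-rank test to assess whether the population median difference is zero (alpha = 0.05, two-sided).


Step 1: Drop any zero differences (none here) and take |d_i|.
|d| = [4, 6, 2, 1, 4, 6, 6, 8, 5]
Step 2: Midrank |d_i| (ties get averaged ranks).
ranks: |4|->3.5, |6|->7, |2|->2, |1|->1, |4|->3.5, |6|->7, |6|->7, |8|->9, |5|->5
Step 3: Attach original signs; sum ranks with positive sign and with negative sign.
W+ = 3.5 + 7 + 2 + 1 + 3.5 + 7 + 7 + 5 = 36
W- = 9 = 9
(Check: W+ + W- = 45 should equal n(n+1)/2 = 45.)
Step 4: Test statistic W = min(W+, W-) = 9.
Step 5: Ties in |d|, so use the tie-corrected normal approximation.
        E[W] = n(n+1)/4 = 9*10/4 = 22.5.
        Tie groups: |d|=4 (t=2), |d|=6 (t=3); sum(t^3 - t) = 30.
        Var[W] = n(n+1)(2n+1)/24 - sum(t^3-t)/48 = 1710/24 - 30/48 = 70.625.
        z = (W - E[W]) / sqrt(Var[W]) = (9 - 22.5) / 8.4039 = -1.6064.
        Two-sided p = 2*Phi(z) = 0.108185.
Step 6: alpha = 0.05. fail to reject H0.

W+ = 36, W- = 9, W = min = 9, p = 0.108185, fail to reject H0.


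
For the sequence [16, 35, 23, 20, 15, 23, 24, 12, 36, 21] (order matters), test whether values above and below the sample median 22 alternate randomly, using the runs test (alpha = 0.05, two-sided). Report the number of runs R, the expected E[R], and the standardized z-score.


Step 1: Compute median = 22; label A = above, B = below.
Labels in order: BAABBAABAB  (n_A = 5, n_B = 5)
Step 2: Count runs R = 7.
Step 3: Under H0 (random ordering), E[R] = 2*n_A*n_B/(n_A+n_B) + 1 = 2*5*5/10 + 1 = 6.0000.
        Var[R] = 2*n_A*n_B*(2*n_A*n_B - n_A - n_B) / ((n_A+n_B)^2 * (n_A+n_B-1)) = 2000/900 = 2.2222.
        SD[R] = 1.4907.
Step 4: Continuity-corrected z = (R - 0.5 - E[R]) / SD[R] = (7 - 0.5 - 6.0000) / 1.4907 = 0.3354.
Step 5: Two-sided p-value via normal approximation = 2*(1 - Phi(|z|)) = 0.737316.
Step 6: alpha = 0.05. fail to reject H0.

R = 7, z = 0.3354, p = 0.737316, fail to reject H0.


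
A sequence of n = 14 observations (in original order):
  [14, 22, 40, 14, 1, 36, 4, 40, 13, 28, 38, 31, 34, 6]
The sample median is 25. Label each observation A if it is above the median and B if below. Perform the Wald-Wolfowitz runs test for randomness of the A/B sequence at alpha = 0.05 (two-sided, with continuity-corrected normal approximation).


Step 1: Compute median = 25; label A = above, B = below.
Labels in order: BBABBABABAAAAB  (n_A = 7, n_B = 7)
Step 2: Count runs R = 9.
Step 3: Under H0 (random ordering), E[R] = 2*n_A*n_B/(n_A+n_B) + 1 = 2*7*7/14 + 1 = 8.0000.
        Var[R] = 2*n_A*n_B*(2*n_A*n_B - n_A - n_B) / ((n_A+n_B)^2 * (n_A+n_B-1)) = 8232/2548 = 3.2308.
        SD[R] = 1.7974.
Step 4: Continuity-corrected z = (R - 0.5 - E[R]) / SD[R] = (9 - 0.5 - 8.0000) / 1.7974 = 0.2782.
Step 5: Two-sided p-value via normal approximation = 2*(1 - Phi(|z|)) = 0.780879.
Step 6: alpha = 0.05. fail to reject H0.

R = 9, z = 0.2782, p = 0.780879, fail to reject H0.


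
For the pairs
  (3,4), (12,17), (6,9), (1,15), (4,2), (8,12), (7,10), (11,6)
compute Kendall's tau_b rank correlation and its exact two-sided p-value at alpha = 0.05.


Step 1: Enumerate the 28 unordered pairs (i,j) with i<j and classify each by sign(x_j-x_i) * sign(y_j-y_i).
  (1,2):dx=+9,dy=+13->C; (1,3):dx=+3,dy=+5->C; (1,4):dx=-2,dy=+11->D; (1,5):dx=+1,dy=-2->D
  (1,6):dx=+5,dy=+8->C; (1,7):dx=+4,dy=+6->C; (1,8):dx=+8,dy=+2->C; (2,3):dx=-6,dy=-8->C
  (2,4):dx=-11,dy=-2->C; (2,5):dx=-8,dy=-15->C; (2,6):dx=-4,dy=-5->C; (2,7):dx=-5,dy=-7->C
  (2,8):dx=-1,dy=-11->C; (3,4):dx=-5,dy=+6->D; (3,5):dx=-2,dy=-7->C; (3,6):dx=+2,dy=+3->C
  (3,7):dx=+1,dy=+1->C; (3,8):dx=+5,dy=-3->D; (4,5):dx=+3,dy=-13->D; (4,6):dx=+7,dy=-3->D
  (4,7):dx=+6,dy=-5->D; (4,8):dx=+10,dy=-9->D; (5,6):dx=+4,dy=+10->C; (5,7):dx=+3,dy=+8->C
  (5,8):dx=+7,dy=+4->C; (6,7):dx=-1,dy=-2->C; (6,8):dx=+3,dy=-6->D; (7,8):dx=+4,dy=-4->D
Step 2: C = 18, D = 10, total pairs = 28.
Step 3: tau = (C - D)/(n(n-1)/2) = (18 - 10)/28 = 0.285714.
Step 4: Exact two-sided p-value (enumerate n! = 40320 permutations of y under H0): p = 0.398760.
Step 5: alpha = 0.05. fail to reject H0.

tau_b = 0.2857 (C=18, D=10), p = 0.398760, fail to reject H0.


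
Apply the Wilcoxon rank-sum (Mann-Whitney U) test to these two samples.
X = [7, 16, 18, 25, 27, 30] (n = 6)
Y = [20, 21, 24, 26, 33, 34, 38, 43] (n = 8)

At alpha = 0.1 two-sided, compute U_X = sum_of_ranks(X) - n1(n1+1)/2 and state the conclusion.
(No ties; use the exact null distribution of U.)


Step 1: Combine and sort all 14 observations; assign midranks.
sorted (value, group): (7,X), (16,X), (18,X), (20,Y), (21,Y), (24,Y), (25,X), (26,Y), (27,X), (30,X), (33,Y), (34,Y), (38,Y), (43,Y)
ranks: 7->1, 16->2, 18->3, 20->4, 21->5, 24->6, 25->7, 26->8, 27->9, 30->10, 33->11, 34->12, 38->13, 43->14
Step 2: Rank sum for X: R1 = 1 + 2 + 3 + 7 + 9 + 10 = 32.
Step 3: U_X = R1 - n1(n1+1)/2 = 32 - 6*7/2 = 32 - 21 = 11.
       U_Y = n1*n2 - U_X = 48 - 11 = 37.
Step 4: No ties, so the exact null distribution of U (based on enumerating the C(14,6) = 3003 equally likely rank assignments) gives the two-sided p-value.
Step 5: p-value = 0.107892; compare to alpha = 0.1. fail to reject H0.

U_X = 11, p = 0.107892, fail to reject H0 at alpha = 0.1.


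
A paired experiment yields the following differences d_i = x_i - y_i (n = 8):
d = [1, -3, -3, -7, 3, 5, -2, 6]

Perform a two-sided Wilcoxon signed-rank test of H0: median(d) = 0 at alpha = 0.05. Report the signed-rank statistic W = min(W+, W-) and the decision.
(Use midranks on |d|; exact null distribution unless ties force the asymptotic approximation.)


Step 1: Drop any zero differences (none here) and take |d_i|.
|d| = [1, 3, 3, 7, 3, 5, 2, 6]
Step 2: Midrank |d_i| (ties get averaged ranks).
ranks: |1|->1, |3|->4, |3|->4, |7|->8, |3|->4, |5|->6, |2|->2, |6|->7
Step 3: Attach original signs; sum ranks with positive sign and with negative sign.
W+ = 1 + 4 + 6 + 7 = 18
W- = 4 + 4 + 8 + 2 = 18
(Check: W+ + W- = 36 should equal n(n+1)/2 = 36.)
Step 4: Test statistic W = min(W+, W-) = 18.
Step 5: Ties in |d|, so use the tie-corrected normal approximation.
        E[W] = n(n+1)/4 = 8*9/4 = 18.
        Tie groups: |d|=3 (t=3); sum(t^3 - t) = 24.
        Var[W] = n(n+1)(2n+1)/24 - sum(t^3-t)/48 = 1224/24 - 24/48 = 50.5.
        z = (W - E[W]) / sqrt(Var[W]) = (18 - 18) / 7.1063 = 0.0000.
        Two-sided p = 2*Phi(z) = 1.000000.
Step 6: alpha = 0.05. fail to reject H0.

W+ = 18, W- = 18, W = min = 18, p = 1.000000, fail to reject H0.


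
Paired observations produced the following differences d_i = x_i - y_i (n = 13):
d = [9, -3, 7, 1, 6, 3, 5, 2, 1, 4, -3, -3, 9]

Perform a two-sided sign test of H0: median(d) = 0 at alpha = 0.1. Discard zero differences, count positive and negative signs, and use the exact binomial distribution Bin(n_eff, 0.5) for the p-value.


Step 1: Discard zero differences. Original n = 13; n_eff = number of nonzero differences = 13.
Nonzero differences (with sign): +9, -3, +7, +1, +6, +3, +5, +2, +1, +4, -3, -3, +9
Step 2: Count signs: positive = 10, negative = 3.
Step 3: Under H0: P(positive) = 0.5, so the number of positives S ~ Bin(13, 0.5).
Step 4: Two-sided exact p-value = sum of Bin(13,0.5) probabilities at or below the observed probability = 0.092285.
Step 5: alpha = 0.1. reject H0.

n_eff = 13, pos = 10, neg = 3, p = 0.092285, reject H0.


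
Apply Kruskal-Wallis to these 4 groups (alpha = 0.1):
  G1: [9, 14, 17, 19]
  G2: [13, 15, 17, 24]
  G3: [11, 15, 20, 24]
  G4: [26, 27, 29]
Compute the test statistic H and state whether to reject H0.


Step 1: Combine all N = 15 observations and assign midranks.
sorted (value, group, rank): (9,G1,1), (11,G3,2), (13,G2,3), (14,G1,4), (15,G2,5.5), (15,G3,5.5), (17,G1,7.5), (17,G2,7.5), (19,G1,9), (20,G3,10), (24,G2,11.5), (24,G3,11.5), (26,G4,13), (27,G4,14), (29,G4,15)
Step 2: Sum ranks within each group.
R_1 = 21.5 (n_1 = 4)
R_2 = 27.5 (n_2 = 4)
R_3 = 29 (n_3 = 4)
R_4 = 42 (n_4 = 3)
Step 3: H = 12/(N(N+1)) * sum(R_i^2/n_i) - 3(N+1)
     = 12/(15*16) * (21.5^2/4 + 27.5^2/4 + 29^2/4 + 42^2/3) - 3*16
     = 0.050000 * 1102.88 - 48
     = 7.143750.
Step 4: Ties present; correction factor C = 1 - 18/(15^3 - 15) = 0.994643. Corrected H = 7.143750 / 0.994643 = 7.182226.
Step 5: Under H0, H ~ chi^2(3); p-value = 0.066311.
Step 6: alpha = 0.1. reject H0.

H = 7.1822, df = 3, p = 0.066311, reject H0.


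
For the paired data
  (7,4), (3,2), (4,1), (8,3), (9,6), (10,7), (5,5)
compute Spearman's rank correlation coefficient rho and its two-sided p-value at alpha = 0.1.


Step 1: Rank x and y separately (midranks; no ties here).
rank(x): 7->4, 3->1, 4->2, 8->5, 9->6, 10->7, 5->3
rank(y): 4->4, 2->2, 1->1, 3->3, 6->6, 7->7, 5->5
Step 2: d_i = R_x(i) - R_y(i); compute d_i^2.
  (4-4)^2=0, (1-2)^2=1, (2-1)^2=1, (5-3)^2=4, (6-6)^2=0, (7-7)^2=0, (3-5)^2=4
sum(d^2) = 10.
Step 3: rho = 1 - 6*10 / (7*(7^2 - 1)) = 1 - 60/336 = 0.821429.
Step 4: Under H0, t = rho * sqrt((n-2)/(1-rho^2)) = 3.2206 ~ t(5).
Step 5: Two-sided p-value from the t-distribution with 5 df = 0.023449.
Step 6: alpha = 0.1. reject H0.

rho = 0.8214, p = 0.023449, reject H0 at alpha = 0.1.


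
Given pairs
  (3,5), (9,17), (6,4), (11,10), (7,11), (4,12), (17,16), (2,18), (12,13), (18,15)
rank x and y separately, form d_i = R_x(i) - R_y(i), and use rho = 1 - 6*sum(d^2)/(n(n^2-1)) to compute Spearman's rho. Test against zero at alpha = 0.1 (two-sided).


Step 1: Rank x and y separately (midranks; no ties here).
rank(x): 3->2, 9->6, 6->4, 11->7, 7->5, 4->3, 17->9, 2->1, 12->8, 18->10
rank(y): 5->2, 17->9, 4->1, 10->3, 11->4, 12->5, 16->8, 18->10, 13->6, 15->7
Step 2: d_i = R_x(i) - R_y(i); compute d_i^2.
  (2-2)^2=0, (6-9)^2=9, (4-1)^2=9, (7-3)^2=16, (5-4)^2=1, (3-5)^2=4, (9-8)^2=1, (1-10)^2=81, (8-6)^2=4, (10-7)^2=9
sum(d^2) = 134.
Step 3: rho = 1 - 6*134 / (10*(10^2 - 1)) = 1 - 804/990 = 0.187879.
Step 4: Under H0, t = rho * sqrt((n-2)/(1-rho^2)) = 0.5410 ~ t(8).
Step 5: Two-sided p-value from the t-distribution with 8 df = 0.603218.
Step 6: alpha = 0.1. fail to reject H0.

rho = 0.1879, p = 0.603218, fail to reject H0 at alpha = 0.1.


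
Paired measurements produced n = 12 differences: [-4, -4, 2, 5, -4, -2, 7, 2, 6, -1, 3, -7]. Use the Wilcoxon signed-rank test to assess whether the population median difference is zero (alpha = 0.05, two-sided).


Step 1: Drop any zero differences (none here) and take |d_i|.
|d| = [4, 4, 2, 5, 4, 2, 7, 2, 6, 1, 3, 7]
Step 2: Midrank |d_i| (ties get averaged ranks).
ranks: |4|->7, |4|->7, |2|->3, |5|->9, |4|->7, |2|->3, |7|->11.5, |2|->3, |6|->10, |1|->1, |3|->5, |7|->11.5
Step 3: Attach original signs; sum ranks with positive sign and with negative sign.
W+ = 3 + 9 + 11.5 + 3 + 10 + 5 = 41.5
W- = 7 + 7 + 7 + 3 + 1 + 11.5 = 36.5
(Check: W+ + W- = 78 should equal n(n+1)/2 = 78.)
Step 4: Test statistic W = min(W+, W-) = 36.5.
Step 5: Ties in |d|, so use the tie-corrected normal approximation.
        E[W] = n(n+1)/4 = 12*13/4 = 39.
        Tie groups: |d|=2 (t=3), |d|=4 (t=3), |d|=7 (t=2); sum(t^3 - t) = 54.
        Var[W] = n(n+1)(2n+1)/24 - sum(t^3-t)/48 = 3900/24 - 54/48 = 161.375.
        z = (W - E[W]) / sqrt(Var[W]) = (36.5 - 39) / 12.7033 = -0.1968.
        Two-sided p = 2*Phi(z) = 0.843985.
Step 6: alpha = 0.05. fail to reject H0.

W+ = 41.5, W- = 36.5, W = min = 36.5, p = 0.843985, fail to reject H0.


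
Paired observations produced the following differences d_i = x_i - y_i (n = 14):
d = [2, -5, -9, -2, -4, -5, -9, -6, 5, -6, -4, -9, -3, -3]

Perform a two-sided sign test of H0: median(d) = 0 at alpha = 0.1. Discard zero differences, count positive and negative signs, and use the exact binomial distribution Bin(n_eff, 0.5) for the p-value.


Step 1: Discard zero differences. Original n = 14; n_eff = number of nonzero differences = 14.
Nonzero differences (with sign): +2, -5, -9, -2, -4, -5, -9, -6, +5, -6, -4, -9, -3, -3
Step 2: Count signs: positive = 2, negative = 12.
Step 3: Under H0: P(positive) = 0.5, so the number of positives S ~ Bin(14, 0.5).
Step 4: Two-sided exact p-value = sum of Bin(14,0.5) probabilities at or below the observed probability = 0.012939.
Step 5: alpha = 0.1. reject H0.

n_eff = 14, pos = 2, neg = 12, p = 0.012939, reject H0.
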